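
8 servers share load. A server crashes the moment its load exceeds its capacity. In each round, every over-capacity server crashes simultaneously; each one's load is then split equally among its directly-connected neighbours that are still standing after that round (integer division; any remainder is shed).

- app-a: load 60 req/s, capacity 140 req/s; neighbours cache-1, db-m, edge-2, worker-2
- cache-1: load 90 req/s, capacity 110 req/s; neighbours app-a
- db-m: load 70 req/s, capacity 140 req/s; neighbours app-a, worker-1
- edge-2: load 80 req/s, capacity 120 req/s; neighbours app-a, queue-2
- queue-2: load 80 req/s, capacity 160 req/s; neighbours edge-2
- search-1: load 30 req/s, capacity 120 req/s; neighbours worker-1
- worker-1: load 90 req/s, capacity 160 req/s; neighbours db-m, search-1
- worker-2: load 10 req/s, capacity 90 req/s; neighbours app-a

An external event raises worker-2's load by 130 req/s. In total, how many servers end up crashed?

5

Round 1 — worker-2 at 140 > 90. worker-2 crashes.
  worker-2 sheds 140 req/s to app-a: 140 each.
    app-a: 60+140 = 200 > 140
Round 2 — app-a crashes.
  app-a sheds 200 req/s to cache-1, db-m, edge-2: 66 each (2 lost).
    cache-1: 90+66 = 156 > 110
    db-m: 70+66 = 136 ≤ 140
    edge-2: 80+66 = 146 > 120
Round 3 — cache-1, edge-2 crash.
  cache-1 sheds 156 req/s: no online neighbours, lost.
  edge-2 sheds 146 req/s to queue-2: 146 each.
    queue-2: 80+146 = 226 > 160
Round 4 — queue-2 crashes.
  queue-2 sheds 226 req/s: no online neighbours, lost.
No further crashes.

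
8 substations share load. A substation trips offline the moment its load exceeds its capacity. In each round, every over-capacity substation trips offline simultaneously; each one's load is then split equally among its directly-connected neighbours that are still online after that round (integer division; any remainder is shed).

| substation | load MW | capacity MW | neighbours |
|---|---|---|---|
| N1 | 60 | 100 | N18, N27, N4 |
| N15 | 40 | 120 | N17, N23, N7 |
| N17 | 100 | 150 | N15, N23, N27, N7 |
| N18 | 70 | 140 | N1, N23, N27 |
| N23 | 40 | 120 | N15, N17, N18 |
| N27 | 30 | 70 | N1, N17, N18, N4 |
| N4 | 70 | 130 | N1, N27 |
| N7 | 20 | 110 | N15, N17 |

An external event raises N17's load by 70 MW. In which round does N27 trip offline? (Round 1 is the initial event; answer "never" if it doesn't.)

2

Round 1 — N17 at 170 > 150. N17 trips offline.
  N17 sheds 170 MW to N15, N23, N27, N7: 42 each (2 lost).
    N15: 40+42 = 82 ≤ 120
    N23: 40+42 = 82 ≤ 120
    N27: 30+42 = 72 > 70
    N7: 20+42 = 62 ≤ 110
Round 2 — N27 trips offline.
  N27 sheds 72 MW to N1, N18, N4: 24 each.
    N1: 60+24 = 84 ≤ 100
    N18: 70+24 = 94 ≤ 140
    N4: 70+24 = 94 ≤ 130
No further trips.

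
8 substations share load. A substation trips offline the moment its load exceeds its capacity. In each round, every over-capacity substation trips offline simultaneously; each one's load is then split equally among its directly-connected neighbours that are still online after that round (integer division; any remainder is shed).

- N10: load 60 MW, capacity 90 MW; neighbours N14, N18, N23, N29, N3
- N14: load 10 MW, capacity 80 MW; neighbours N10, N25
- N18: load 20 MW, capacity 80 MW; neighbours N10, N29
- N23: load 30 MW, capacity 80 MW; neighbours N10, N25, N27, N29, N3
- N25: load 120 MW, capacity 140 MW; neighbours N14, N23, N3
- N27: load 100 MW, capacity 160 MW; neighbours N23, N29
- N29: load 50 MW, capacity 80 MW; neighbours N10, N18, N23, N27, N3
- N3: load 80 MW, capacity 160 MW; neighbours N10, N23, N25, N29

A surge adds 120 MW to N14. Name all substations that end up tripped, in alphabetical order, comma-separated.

Round 1 — N14 at 130 > 80. N14 trips offline.
  N14 sheds 130 MW to N10, N25: 65 each.
    N10: 60+65 = 125 > 90
    N25: 120+65 = 185 > 140
Round 2 — N10, N25 trip offline.
  N10 sheds 125 MW to N18, N23, N29, N3: 31 each (1 lost).
    N18: 20+31 = 51 ≤ 80
    N23: 30+31 = 61 ≤ 80
    N29: 50+31 = 81 > 80
    N3: 80+31 = 111 ≤ 160
  N25 sheds 185 MW to N23, N3: 92 each (1 lost).
    N23: 61+92 = 153 > 80
    N3: 111+92 = 203 > 160
Round 3 — N23, N29, N3 trip offline.
  N23 sheds 153 MW to N27: 153 each.
    N27: 100+153 = 253 > 160
  N29 sheds 81 MW to N18, N27: 40 each (1 lost).
    N18: 51+40 = 91 > 80
    N27: 253+40 = 293 > 160
  N3 sheds 203 MW: no online neighbours, lost.
Round 4 — N18, N27 trip offline.
  N18 sheds 91 MW: no online neighbours, lost.
  N27 sheds 293 MW: no online neighbours, lost.
No further trips.

N10, N14, N18, N23, N25, N27, N29, N3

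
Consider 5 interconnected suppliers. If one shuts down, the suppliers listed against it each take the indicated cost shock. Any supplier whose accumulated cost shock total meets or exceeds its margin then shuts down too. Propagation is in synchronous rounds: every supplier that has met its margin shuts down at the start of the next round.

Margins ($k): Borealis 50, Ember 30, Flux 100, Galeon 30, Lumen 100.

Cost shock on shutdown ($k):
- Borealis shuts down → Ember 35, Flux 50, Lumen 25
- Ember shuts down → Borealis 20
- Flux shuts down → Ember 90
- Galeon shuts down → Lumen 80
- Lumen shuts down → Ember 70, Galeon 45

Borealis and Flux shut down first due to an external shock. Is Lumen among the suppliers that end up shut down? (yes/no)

no

Round 1 — Borealis, Flux shut down (initial).
  Ember: +35+90 → 125 ≥ 30
  Lumen: +25 → 25 < 100
Round 2 — Ember shuts down.
No further shutdowns.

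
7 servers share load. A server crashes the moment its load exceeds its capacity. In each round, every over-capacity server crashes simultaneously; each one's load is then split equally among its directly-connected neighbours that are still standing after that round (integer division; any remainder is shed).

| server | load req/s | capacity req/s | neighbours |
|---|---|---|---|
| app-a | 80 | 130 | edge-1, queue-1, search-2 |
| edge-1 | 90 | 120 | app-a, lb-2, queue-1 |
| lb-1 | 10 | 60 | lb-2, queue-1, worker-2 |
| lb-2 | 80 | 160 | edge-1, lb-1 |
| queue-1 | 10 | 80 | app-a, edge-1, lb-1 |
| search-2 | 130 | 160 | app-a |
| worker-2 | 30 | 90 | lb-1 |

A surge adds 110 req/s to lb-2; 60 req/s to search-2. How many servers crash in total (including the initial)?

6

Round 1 — lb-2 at 190 > 160; search-2 at 190 > 160. lb-2, search-2 crash.
  lb-2 sheds 190 req/s to edge-1, lb-1: 95 each.
    edge-1: 90+95 = 185 > 120
    lb-1: 10+95 = 105 > 60
  search-2 sheds 190 req/s to app-a: 190 each.
    app-a: 80+190 = 270 > 130
Round 2 — app-a, edge-1, lb-1 crash.
  app-a sheds 270 req/s to queue-1: 270 each.
    queue-1: 10+270 = 280 > 80
  edge-1 sheds 185 req/s to queue-1: 185 each.
    queue-1: 280+185 = 465 > 80
  lb-1 sheds 105 req/s to queue-1, worker-2: 52 each (1 lost).
    queue-1: 465+52 = 517 > 80
    worker-2: 30+52 = 82 ≤ 90
Round 3 — queue-1 crashes.
  queue-1 sheds 517 req/s: no online neighbours, lost.
No further crashes.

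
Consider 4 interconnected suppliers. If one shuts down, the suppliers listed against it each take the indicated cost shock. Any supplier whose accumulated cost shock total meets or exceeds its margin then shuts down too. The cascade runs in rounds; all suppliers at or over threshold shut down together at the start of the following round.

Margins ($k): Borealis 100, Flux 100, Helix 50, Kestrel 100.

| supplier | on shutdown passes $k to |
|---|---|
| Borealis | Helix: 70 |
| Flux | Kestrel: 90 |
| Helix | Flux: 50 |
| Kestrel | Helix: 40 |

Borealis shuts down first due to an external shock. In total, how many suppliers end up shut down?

2

Round 1 — Borealis shuts down (initial).
  Helix: +70 → 70 ≥ 50
Round 2 — Helix shuts down.
  Flux: +50 → 50 < 100
No further shutdowns.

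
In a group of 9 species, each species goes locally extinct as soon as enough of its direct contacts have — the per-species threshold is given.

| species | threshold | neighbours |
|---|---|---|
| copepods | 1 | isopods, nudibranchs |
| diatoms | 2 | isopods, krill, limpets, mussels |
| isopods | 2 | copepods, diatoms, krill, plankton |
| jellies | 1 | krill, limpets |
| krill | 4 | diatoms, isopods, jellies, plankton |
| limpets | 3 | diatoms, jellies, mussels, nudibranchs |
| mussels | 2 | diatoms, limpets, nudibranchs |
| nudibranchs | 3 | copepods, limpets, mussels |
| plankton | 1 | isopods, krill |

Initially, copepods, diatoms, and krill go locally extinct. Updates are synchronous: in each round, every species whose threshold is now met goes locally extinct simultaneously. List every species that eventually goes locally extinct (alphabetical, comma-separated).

copepods, diatoms, isopods, jellies, krill, plankton

Round 1 — copepods, diatoms, krill go locally extinct (initial).
Round 2 — checking thresholds:
  isopods: 3 of 4 neighbours ≥ 2, goes locally extinct.
  jellies: 1 of 2 neighbours ≥ 1, goes locally extinct.
  limpets: 1 of 4 neighbours < 3, not yet.
  mussels: 1 of 3 neighbours < 2, not yet.
  nudibranchs: 1 of 3 neighbours < 3, not yet.
  plankton: 1 of 2 neighbours ≥ 1, goes locally extinct.
Round 3 — no new extinctions; cascade stops.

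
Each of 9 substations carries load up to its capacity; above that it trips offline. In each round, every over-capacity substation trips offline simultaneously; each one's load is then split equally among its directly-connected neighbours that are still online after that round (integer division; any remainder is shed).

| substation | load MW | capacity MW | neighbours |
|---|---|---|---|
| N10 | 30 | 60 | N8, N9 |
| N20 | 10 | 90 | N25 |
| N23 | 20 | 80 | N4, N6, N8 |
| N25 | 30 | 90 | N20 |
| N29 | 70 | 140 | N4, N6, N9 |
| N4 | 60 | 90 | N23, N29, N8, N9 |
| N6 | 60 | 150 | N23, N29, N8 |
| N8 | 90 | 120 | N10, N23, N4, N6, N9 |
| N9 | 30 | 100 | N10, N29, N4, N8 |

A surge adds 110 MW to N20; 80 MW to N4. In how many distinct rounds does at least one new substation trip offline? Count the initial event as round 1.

Round 1 — N20 at 120 > 90; N4 at 140 > 90. N20, N4 trip offline.
  N20 sheds 120 MW to N25: 120 each.
    N25: 30+120 = 150 > 90
  N4 sheds 140 MW to N23, N29, N8, N9: 35 each.
    N23: 20+35 = 55 ≤ 80
    N29: 70+35 = 105 ≤ 140
    N8: 90+35 = 125 > 120
    N9: 30+35 = 65 ≤ 100
Round 2 — N25, N8 trip offline.
  N25 sheds 150 MW: no online neighbours, lost.
  N8 sheds 125 MW to N10, N23, N6, N9: 31 each (1 lost).
    N10: 30+31 = 61 > 60
    N23: 55+31 = 86 > 80
    N6: 60+31 = 91 ≤ 150
    N9: 65+31 = 96 ≤ 100
Round 3 — N10, N23 trip offline.
  N10 sheds 61 MW to N9: 61 each.
    N9: 96+61 = 157 > 100
  N23 sheds 86 MW to N6: 86 each.
    N6: 91+86 = 177 > 150
Round 4 — N6, N9 trip offline.
  N6 sheds 177 MW to N29: 177 each.
    N29: 105+177 = 282 > 140
  N9 sheds 157 MW to N29: 157 each.
    N29: 282+157 = 439 > 140
Round 5 — N29 trips offline.
  N29 sheds 439 MW: no online neighbours, lost.
No further trips.

5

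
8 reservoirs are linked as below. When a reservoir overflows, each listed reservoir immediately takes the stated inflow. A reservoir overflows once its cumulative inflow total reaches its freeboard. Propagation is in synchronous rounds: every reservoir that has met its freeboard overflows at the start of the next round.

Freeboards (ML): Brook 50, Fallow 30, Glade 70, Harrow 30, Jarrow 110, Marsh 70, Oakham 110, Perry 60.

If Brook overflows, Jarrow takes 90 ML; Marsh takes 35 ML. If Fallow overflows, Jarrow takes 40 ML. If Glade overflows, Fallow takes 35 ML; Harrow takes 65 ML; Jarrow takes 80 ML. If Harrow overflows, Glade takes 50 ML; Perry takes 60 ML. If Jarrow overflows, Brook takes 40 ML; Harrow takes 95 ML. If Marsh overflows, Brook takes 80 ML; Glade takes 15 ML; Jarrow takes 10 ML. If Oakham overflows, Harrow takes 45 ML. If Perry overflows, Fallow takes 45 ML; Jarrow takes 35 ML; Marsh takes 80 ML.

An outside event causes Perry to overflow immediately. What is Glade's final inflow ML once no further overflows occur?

Round 1 — Perry overflows (initial).
  Fallow: +45 → 45 ≥ 30
  Jarrow: +35 → 35 < 110
  Marsh: +80 → 80 ≥ 70
Round 2 — Fallow, Marsh overflow.
  Brook: +80 → 80 ≥ 50
  Glade: +15 → 15 < 70
  Jarrow: +40+10 → 85 < 110
Round 3 — Brook overflows.
  Jarrow: +90 → 175 ≥ 110
Round 4 — Jarrow overflows.
  Harrow: +95 → 95 ≥ 30
Round 5 — Harrow overflows.
  Glade: +50 → 65 < 70
No further overflows.

65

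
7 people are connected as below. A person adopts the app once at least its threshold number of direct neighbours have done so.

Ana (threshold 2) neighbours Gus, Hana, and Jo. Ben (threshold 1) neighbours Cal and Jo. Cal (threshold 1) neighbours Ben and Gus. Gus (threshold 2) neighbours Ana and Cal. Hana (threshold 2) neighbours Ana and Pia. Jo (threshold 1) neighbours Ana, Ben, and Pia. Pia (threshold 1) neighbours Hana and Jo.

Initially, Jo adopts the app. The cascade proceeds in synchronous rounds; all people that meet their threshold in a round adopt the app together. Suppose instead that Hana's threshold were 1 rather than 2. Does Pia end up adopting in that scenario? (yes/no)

With Hana's threshold at 1:
Round 1 — Jo adopts the app (initial).
Round 2 — checking thresholds:
  Ana: 1 of 3 neighbours < 2, not yet.
  Ben: 1 of 2 neighbours ≥ 1, adopts the app.
  Pia: 1 of 2 neighbours ≥ 1, adopts the app.
Round 3 — checking thresholds:
  Ana: 1 of 3 neighbours < 2, not yet.
  Cal: 1 of 2 neighbours ≥ 1, adopts the app.
  Hana: 1 of 2 neighbours ≥ 1, adopts the app.
Round 4 — checking thresholds:
  Ana: 2 of 3 neighbours ≥ 2, adopts the app.
  Gus: 1 of 2 neighbours < 2, not yet.
Round 5 — checking thresholds:
  Gus: 2 of 2 neighbours ≥ 2, adopts the app.
Round 6 — no new adoptions; cascade stops.

yes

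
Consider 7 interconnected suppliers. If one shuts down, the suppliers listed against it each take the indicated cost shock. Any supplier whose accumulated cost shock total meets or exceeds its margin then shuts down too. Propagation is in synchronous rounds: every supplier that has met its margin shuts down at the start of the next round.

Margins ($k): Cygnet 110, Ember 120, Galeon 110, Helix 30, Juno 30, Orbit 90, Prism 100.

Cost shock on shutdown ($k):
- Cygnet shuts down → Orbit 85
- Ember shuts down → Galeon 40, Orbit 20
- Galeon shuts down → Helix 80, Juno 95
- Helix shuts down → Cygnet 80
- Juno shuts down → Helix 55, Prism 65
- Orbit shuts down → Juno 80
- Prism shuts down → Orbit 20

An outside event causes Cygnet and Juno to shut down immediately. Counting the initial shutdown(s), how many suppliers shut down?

Round 1 — Cygnet, Juno shut down (initial).
  Helix: +55 → 55 ≥ 30
  Orbit: +85 → 85 < 90
  Prism: +65 → 65 < 100
Round 2 — Helix shuts down.
No further shutdowns.

3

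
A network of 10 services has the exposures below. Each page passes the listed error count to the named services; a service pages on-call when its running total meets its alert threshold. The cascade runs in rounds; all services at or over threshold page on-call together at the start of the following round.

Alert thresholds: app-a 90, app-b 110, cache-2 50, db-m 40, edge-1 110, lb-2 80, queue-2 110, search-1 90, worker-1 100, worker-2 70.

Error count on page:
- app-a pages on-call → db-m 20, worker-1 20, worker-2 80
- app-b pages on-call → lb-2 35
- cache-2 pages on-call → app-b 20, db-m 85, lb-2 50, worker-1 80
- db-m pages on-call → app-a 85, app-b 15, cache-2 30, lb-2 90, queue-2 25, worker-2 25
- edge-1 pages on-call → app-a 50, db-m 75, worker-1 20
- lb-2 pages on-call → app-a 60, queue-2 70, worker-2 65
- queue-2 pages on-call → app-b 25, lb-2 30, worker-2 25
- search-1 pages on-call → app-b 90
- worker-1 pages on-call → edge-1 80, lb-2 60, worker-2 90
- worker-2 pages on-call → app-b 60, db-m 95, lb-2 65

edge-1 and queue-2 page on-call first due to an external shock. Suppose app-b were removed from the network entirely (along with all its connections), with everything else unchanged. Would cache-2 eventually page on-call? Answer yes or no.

no

With app-b removed:
Round 1 — edge-1, queue-2 page on-call (initial).
  app-a: +50 → 50 < 90
  db-m: +75 → 75 ≥ 40
  lb-2: +30 → 30 < 80
  worker-1: +20 → 20 < 100
  worker-2: +25 → 25 < 70
Round 2 — db-m pages on-call.
  app-a: +85 → 135 ≥ 90
  cache-2: +30 → 30 < 50
  lb-2: +90 → 120 ≥ 80
  worker-2: +25 → 50 < 70
Round 3 — app-a, lb-2 page on-call.
  worker-1: +20 → 40 < 100
  worker-2: +80+65 → 195 ≥ 70
Round 4 — worker-2 pages on-call.
No further pages.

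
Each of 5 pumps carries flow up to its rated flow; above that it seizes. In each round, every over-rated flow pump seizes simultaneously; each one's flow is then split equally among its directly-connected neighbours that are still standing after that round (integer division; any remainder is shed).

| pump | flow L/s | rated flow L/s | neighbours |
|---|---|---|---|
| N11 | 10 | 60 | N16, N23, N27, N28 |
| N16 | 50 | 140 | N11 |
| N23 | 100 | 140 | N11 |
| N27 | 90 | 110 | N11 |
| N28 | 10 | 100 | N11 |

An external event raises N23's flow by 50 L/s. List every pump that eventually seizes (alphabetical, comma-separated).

Round 1 — N23 at 150 > 140. N23 seizes.
  N23 sheds 150 L/s to N11: 150 each.
    N11: 10+150 = 160 > 60
Round 2 — N11 seizes.
  N11 sheds 160 L/s to N16, N27, N28: 53 each (1 lost).
    N16: 50+53 = 103 ≤ 140
    N27: 90+53 = 143 > 110
    N28: 10+53 = 63 ≤ 100
Round 3 — N27 seizes.
  N27 sheds 143 L/s: no online neighbours, lost.
No further seizures.

N11, N23, N27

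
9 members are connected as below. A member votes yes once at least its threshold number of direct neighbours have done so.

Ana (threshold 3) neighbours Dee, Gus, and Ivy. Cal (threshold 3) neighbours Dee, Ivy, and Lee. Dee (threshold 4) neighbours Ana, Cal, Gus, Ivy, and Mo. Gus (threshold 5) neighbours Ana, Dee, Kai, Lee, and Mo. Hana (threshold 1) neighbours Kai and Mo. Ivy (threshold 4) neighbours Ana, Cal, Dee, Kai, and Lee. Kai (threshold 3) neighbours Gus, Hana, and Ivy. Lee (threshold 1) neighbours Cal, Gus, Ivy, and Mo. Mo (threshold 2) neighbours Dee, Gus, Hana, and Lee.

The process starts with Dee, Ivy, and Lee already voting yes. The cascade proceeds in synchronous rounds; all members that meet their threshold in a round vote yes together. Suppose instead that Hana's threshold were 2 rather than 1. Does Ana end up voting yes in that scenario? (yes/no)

no

With Hana's threshold at 2:
Round 1 — Dee, Ivy, Lee vote yes (initial).
Round 2 — checking thresholds:
  Ana: 2 of 3 neighbours < 3, below threshold.
  Cal: 3 of 3 neighbours ≥ 3, votes yes.
  Gus: 2 of 5 neighbours < 5, below threshold.
  Kai: 1 of 3 neighbours < 3, below threshold.
  Mo: 2 of 4 neighbours ≥ 2, votes yes.
Round 3 — no new yes votes; cascade stops.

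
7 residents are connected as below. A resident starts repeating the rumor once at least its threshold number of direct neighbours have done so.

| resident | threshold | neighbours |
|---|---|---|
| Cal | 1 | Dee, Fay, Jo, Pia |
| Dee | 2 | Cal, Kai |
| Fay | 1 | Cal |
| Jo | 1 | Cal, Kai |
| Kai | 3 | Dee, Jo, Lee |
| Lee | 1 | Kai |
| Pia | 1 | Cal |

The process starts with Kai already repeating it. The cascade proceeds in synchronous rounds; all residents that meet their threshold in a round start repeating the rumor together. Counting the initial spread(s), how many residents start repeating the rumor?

Round 1 — Kai starts repeating the rumor (initial).
Round 2 — checking thresholds:
  Dee: 1 of 2 neighbours < 2, below threshold.
  Jo: 1 of 2 neighbours ≥ 1, starts repeating the rumor.
  Lee: 1 of 1 neighbours ≥ 1, starts repeating the rumor.
Round 3 — checking thresholds:
  Cal: 1 of 4 neighbours ≥ 1, starts repeating the rumor.
  Dee: 1 of 2 neighbours < 2, below threshold.
Round 4 — checking thresholds:
  Dee: 2 of 2 neighbours ≥ 2, starts repeating the rumor.
  Fay: 1 of 1 neighbours ≥ 1, starts repeating the rumor.
  Pia: 1 of 1 neighbours ≥ 1, starts repeating the rumor.
Round 5 — no new spreads; cascade stops.

7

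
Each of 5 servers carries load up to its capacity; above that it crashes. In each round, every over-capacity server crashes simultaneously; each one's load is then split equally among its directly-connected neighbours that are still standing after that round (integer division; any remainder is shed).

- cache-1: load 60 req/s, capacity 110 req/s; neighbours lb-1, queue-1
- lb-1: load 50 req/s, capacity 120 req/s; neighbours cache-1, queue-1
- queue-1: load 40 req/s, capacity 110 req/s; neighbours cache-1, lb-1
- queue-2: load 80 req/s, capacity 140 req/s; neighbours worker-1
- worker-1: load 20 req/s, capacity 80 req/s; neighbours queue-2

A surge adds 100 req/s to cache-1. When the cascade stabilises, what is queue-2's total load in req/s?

Round 1 — cache-1 at 160 > 110. cache-1 crashes.
  cache-1 sheds 160 req/s to lb-1, queue-1: 80 each.
    lb-1: 50+80 = 130 > 120
    queue-1: 40+80 = 120 > 110
Round 2 — lb-1, queue-1 crash.
  lb-1 sheds 130 req/s: no online neighbours, lost.
  queue-1 sheds 120 req/s: no online neighbours, lost.
No further crashes.

80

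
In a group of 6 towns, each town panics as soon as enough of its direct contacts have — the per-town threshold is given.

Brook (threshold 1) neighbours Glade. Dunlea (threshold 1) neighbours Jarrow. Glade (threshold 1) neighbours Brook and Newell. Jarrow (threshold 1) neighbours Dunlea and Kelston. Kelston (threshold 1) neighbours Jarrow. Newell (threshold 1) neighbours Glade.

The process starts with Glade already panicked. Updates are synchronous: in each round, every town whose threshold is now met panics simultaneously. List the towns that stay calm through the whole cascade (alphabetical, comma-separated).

Dunlea, Jarrow, Kelston

Round 1 — Glade panics (initial).
Round 2 — checking thresholds:
  Brook: 1 of 1 neighbours ≥ 1, panics.
  Newell: 1 of 1 neighbours ≥ 1, panics.
Round 3 — no new panics; cascade stops.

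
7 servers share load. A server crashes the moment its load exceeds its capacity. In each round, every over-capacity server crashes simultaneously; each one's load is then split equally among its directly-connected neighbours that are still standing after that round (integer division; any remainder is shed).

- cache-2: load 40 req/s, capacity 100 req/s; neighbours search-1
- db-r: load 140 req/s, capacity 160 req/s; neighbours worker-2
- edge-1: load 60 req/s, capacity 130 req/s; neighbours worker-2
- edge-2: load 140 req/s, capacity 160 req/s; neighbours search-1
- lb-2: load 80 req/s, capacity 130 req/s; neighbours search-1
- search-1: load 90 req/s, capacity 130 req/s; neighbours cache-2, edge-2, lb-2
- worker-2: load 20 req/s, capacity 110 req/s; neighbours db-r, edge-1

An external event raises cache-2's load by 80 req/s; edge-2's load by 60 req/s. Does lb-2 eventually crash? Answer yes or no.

yes

Round 1 — cache-2 at 120 > 100; edge-2 at 200 > 160. cache-2, edge-2 crash.
  cache-2 sheds 120 req/s to search-1: 120 each.
    search-1: 90+120 = 210 > 130
  edge-2 sheds 200 req/s to search-1: 200 each.
    search-1: 210+200 = 410 > 130
Round 2 — search-1 crashes.
  search-1 sheds 410 req/s to lb-2: 410 each.
    lb-2: 80+410 = 490 > 130
Round 3 — lb-2 crashes.
  lb-2 sheds 490 req/s: no online neighbours, lost.
No further crashes.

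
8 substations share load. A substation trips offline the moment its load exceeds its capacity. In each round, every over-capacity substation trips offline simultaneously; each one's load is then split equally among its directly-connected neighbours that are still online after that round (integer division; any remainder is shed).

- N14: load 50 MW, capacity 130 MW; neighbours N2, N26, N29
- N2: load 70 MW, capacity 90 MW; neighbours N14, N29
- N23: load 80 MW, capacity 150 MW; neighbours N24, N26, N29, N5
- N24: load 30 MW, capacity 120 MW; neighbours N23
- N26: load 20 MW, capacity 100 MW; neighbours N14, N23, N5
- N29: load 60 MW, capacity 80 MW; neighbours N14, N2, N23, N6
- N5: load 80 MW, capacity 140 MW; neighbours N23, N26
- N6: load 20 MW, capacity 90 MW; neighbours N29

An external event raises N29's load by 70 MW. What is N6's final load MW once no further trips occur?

52

Round 1 — N29 at 130 > 80. N29 trips offline.
  N29 sheds 130 MW to N14, N2, N23, N6: 32 each (2 lost).
    N14: 50+32 = 82 ≤ 130
    N2: 70+32 = 102 > 90
    N23: 80+32 = 112 ≤ 150
    N6: 20+32 = 52 ≤ 90
Round 2 — N2 trips offline.
  N2 sheds 102 MW to N14: 102 each.
    N14: 82+102 = 184 > 130
Round 3 — N14 trips offline.
  N14 sheds 184 MW to N26: 184 each.
    N26: 20+184 = 204 > 100
Round 4 — N26 trips offline.
  N26 sheds 204 MW to N23, N5: 102 each.
    N23: 112+102 = 214 > 150
    N5: 80+102 = 182 > 140
Round 5 — N23, N5 trip offline.
  N23 sheds 214 MW to N24: 214 each.
    N24: 30+214 = 244 > 120
  N5 sheds 182 MW: no online neighbours, lost.
Round 6 — N24 trips offline.
  N24 sheds 244 MW: no online neighbours, lost.
No further trips.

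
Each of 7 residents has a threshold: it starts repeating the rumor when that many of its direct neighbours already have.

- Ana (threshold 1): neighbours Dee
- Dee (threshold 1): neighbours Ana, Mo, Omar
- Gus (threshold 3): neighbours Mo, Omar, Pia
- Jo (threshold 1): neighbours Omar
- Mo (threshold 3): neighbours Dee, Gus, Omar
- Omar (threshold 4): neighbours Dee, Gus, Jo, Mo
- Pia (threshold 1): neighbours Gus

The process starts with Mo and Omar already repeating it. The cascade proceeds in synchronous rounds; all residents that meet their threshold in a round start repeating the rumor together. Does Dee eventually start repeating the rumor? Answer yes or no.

Round 1 — Mo, Omar start repeating the rumor (initial).
Round 2 — checking thresholds:
  Dee: 2 of 3 neighbours ≥ 1, starts repeating the rumor.
  Gus: 2 of 3 neighbours < 3, not yet.
  Jo: 1 of 1 neighbours ≥ 1, starts repeating the rumor.
Round 3 — checking thresholds:
  Ana: 1 of 1 neighbours ≥ 1, starts repeating the rumor.
  Gus: 2 of 3 neighbours < 3, not yet.
Round 4 — no new spreads; cascade stops.

yes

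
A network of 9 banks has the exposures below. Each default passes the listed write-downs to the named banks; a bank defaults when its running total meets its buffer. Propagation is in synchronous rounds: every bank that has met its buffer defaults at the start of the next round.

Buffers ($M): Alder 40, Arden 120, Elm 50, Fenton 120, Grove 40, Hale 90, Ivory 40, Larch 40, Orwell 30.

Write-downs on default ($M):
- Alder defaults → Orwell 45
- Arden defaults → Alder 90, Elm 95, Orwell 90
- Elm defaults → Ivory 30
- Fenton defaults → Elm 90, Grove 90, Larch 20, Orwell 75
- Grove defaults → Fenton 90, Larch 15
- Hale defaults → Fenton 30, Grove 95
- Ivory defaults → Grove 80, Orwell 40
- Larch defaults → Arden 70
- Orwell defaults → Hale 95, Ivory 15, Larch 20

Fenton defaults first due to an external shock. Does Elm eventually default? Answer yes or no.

Round 1 — Fenton defaults (initial).
  Elm: +90 → 90 ≥ 50
  Grove: +90 → 90 ≥ 40
  Larch: +20 → 20 < 40
  Orwell: +75 → 75 ≥ 30
Round 2 — Elm, Grove, Orwell default.
  Hale: +95 → 95 ≥ 90
  Ivory: +30+15 → 45 ≥ 40
  Larch: +15+20 → 55 ≥ 40
Round 3 — Hale, Ivory, Larch default.
  Arden: +70 → 70 < 120
No further defaults.

yes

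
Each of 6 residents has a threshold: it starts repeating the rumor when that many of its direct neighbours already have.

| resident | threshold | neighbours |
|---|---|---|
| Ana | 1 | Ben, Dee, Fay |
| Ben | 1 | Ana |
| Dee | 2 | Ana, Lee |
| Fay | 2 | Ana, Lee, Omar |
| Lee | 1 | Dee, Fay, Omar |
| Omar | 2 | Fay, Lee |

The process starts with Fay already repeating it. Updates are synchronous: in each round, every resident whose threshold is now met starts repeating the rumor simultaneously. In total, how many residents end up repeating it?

6

Round 1 — Fay starts repeating the rumor (initial).
Round 2 — checking thresholds:
  Ana: 1 of 3 neighbours ≥ 1, starts repeating the rumor.
  Lee: 1 of 3 neighbours ≥ 1, starts repeating the rumor.
  Omar: 1 of 2 neighbours < 2, below threshold.
Round 3 — checking thresholds:
  Ben: 1 of 1 neighbours ≥ 1, starts repeating the rumor.
  Dee: 2 of 2 neighbours ≥ 2, starts repeating the rumor.
  Omar: 2 of 2 neighbours ≥ 2, starts repeating the rumor.
Round 4 — no new spreads; cascade stops.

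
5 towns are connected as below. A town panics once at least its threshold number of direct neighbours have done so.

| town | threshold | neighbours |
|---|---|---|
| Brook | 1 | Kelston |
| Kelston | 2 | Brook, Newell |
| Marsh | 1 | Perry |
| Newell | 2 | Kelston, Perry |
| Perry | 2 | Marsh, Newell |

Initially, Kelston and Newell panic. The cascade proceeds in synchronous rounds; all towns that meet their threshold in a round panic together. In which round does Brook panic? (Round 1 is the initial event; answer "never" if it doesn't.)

2

Round 1 — Kelston, Newell panic (initial).
Round 2 — checking thresholds:
  Brook: 1 of 1 neighbours ≥ 1, panics.
  Perry: 1 of 2 neighbours < 2, below threshold.
Round 3 — no new panics; cascade stops.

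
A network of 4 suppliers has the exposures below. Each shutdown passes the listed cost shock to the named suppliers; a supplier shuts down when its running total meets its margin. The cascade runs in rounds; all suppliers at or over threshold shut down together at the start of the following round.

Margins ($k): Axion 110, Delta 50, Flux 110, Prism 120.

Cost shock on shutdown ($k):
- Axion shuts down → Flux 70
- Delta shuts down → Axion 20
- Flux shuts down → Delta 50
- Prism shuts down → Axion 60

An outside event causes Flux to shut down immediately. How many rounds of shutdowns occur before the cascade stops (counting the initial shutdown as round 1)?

Round 1 — Flux shuts down (initial).
  Delta: +50 → 50 ≥ 50
Round 2 — Delta shuts down.
  Axion: +20 → 20 < 110
No further shutdowns.

2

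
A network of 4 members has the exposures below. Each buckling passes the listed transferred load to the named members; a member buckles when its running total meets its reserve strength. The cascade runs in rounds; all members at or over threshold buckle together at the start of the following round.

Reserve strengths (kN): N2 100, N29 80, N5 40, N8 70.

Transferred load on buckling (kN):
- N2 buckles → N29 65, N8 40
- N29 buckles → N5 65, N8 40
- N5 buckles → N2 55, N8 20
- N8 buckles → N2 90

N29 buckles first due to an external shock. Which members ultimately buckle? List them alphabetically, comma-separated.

Round 1 — N29 buckles (initial).
  N5: +65 → 65 ≥ 40
  N8: +40 → 40 < 70
Round 2 — N5 buckles.
  N2: +55 → 55 < 100
  N8: +20 → 60 < 70
No further bucklings.

N29, N5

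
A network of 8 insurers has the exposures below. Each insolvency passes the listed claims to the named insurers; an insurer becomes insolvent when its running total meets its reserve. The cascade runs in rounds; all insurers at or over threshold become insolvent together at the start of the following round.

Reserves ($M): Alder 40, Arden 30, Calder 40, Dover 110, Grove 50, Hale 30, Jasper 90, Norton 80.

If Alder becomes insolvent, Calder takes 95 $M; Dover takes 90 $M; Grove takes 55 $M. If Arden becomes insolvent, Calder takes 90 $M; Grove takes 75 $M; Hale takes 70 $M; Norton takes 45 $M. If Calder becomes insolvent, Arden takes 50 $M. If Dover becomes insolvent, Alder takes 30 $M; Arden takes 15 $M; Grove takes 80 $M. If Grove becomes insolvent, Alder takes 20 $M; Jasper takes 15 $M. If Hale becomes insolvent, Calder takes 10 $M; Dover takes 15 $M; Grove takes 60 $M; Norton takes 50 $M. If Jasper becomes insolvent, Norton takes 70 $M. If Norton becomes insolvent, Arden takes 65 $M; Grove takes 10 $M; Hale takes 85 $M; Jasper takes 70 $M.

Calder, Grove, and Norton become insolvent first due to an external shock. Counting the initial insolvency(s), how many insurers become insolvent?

5

Round 1 — Calder, Grove, Norton become insolvent (initial).
  Alder: +20 → 20 < 40
  Arden: +50+65 → 115 ≥ 30
  Hale: +85 → 85 ≥ 30
  Jasper: +15+70 → 85 < 90
Round 2 — Arden, Hale become insolvent.
  Dover: +15 → 15 < 110
No further insolvencies.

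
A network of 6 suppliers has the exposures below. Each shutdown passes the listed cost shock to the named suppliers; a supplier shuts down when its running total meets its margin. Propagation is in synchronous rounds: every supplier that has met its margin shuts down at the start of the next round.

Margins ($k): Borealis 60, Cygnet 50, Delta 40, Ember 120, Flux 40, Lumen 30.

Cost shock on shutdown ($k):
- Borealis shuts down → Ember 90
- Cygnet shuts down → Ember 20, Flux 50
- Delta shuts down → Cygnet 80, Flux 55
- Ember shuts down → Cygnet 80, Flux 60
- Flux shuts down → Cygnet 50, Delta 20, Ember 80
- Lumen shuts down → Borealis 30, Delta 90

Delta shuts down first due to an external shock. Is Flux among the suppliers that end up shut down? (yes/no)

Round 1 — Delta shuts down (initial).
  Cygnet: +80 → 80 ≥ 50
  Flux: +55 → 55 ≥ 40
Round 2 — Cygnet, Flux shut down.
  Ember: +20+80 → 100 < 120
No further shutdowns.

yes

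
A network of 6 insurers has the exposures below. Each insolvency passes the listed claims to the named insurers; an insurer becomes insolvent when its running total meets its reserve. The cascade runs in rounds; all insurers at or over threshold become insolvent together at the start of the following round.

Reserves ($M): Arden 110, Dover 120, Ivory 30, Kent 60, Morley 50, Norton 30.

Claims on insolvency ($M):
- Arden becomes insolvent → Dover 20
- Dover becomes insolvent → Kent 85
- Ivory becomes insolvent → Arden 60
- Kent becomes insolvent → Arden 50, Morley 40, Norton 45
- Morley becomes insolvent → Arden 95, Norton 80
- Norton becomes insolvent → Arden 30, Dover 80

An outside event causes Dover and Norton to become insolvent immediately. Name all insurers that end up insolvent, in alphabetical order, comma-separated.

Round 1 — Dover, Norton become insolvent (initial).
  Arden: +30 → 30 < 110
  Kent: +85 → 85 ≥ 60
Round 2 — Kent becomes insolvent.
  Arden: +50 → 80 < 110
  Morley: +40 → 40 < 50
No further insolvencies.

Dover, Kent, Norton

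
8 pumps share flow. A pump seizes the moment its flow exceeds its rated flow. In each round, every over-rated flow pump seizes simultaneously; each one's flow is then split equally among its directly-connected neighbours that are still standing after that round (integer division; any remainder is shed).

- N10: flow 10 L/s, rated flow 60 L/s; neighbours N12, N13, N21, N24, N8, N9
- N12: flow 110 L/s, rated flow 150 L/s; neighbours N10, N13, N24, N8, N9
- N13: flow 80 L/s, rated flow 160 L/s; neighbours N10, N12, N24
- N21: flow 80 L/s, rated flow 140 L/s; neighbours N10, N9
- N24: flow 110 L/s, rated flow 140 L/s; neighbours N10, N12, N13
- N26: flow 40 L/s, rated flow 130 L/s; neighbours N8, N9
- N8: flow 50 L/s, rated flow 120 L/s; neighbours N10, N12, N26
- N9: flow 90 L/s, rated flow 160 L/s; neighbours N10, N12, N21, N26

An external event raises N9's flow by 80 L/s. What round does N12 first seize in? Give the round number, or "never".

Round 1 — N9 at 170 > 160. N9 seizes.
  N9 sheds 170 L/s to N10, N12, N21, N26: 42 each (2 lost).
    N10: 10+42 = 52 ≤ 60
    N12: 110+42 = 152 > 150
    N21: 80+42 = 122 ≤ 140
    N26: 40+42 = 82 ≤ 130
Round 2 — N12 seizes.
  N12 sheds 152 L/s to N10, N13, N24, N8: 38 each.
    N10: 52+38 = 90 > 60
    N13: 80+38 = 118 ≤ 160
    N24: 110+38 = 148 > 140
    N8: 50+38 = 88 ≤ 120
Round 3 — N10, N24 seize.
  N10 sheds 90 L/s to N13, N21, N8: 30 each.
    N13: 118+30 = 148 ≤ 160
    N21: 122+30 = 152 > 140
    N8: 88+30 = 118 ≤ 120
  N24 sheds 148 L/s to N13: 148 each.
    N13: 148+148 = 296 > 160
Round 4 — N13, N21 seize.
  N13 sheds 296 L/s: no online neighbours, lost.
  N21 sheds 152 L/s: no online neighbours, lost.
No further seizures.

2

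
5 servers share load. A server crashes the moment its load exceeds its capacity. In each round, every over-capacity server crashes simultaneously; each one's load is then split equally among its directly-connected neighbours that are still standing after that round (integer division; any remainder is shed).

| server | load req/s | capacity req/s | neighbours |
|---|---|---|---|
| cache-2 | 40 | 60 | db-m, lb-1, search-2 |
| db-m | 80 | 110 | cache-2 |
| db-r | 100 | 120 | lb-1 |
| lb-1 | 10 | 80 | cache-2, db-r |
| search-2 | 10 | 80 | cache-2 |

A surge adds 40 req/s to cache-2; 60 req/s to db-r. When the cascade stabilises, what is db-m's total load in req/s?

Round 1 — cache-2 at 80 > 60; db-r at 160 > 120. cache-2, db-r crash.
  cache-2 sheds 80 req/s to db-m, lb-1, search-2: 26 each (2 lost).
    db-m: 80+26 = 106 ≤ 110
    lb-1: 10+26 = 36 ≤ 80
    search-2: 10+26 = 36 ≤ 80
  db-r sheds 160 req/s to lb-1: 160 each.
    lb-1: 36+160 = 196 > 80
Round 2 — lb-1 crashes.
  lb-1 sheds 196 req/s: no online neighbours, lost.
No further crashes.

106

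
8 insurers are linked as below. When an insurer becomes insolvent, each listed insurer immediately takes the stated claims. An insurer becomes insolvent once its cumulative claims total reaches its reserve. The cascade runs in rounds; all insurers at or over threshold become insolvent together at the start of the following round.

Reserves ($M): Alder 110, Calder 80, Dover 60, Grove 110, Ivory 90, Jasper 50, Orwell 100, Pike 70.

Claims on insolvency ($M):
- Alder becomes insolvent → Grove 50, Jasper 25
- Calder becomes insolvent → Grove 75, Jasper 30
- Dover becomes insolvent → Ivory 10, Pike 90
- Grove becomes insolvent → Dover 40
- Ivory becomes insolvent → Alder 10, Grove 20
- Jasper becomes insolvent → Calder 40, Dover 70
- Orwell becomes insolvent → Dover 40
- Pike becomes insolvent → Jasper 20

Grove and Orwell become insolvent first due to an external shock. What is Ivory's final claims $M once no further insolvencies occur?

Round 1 — Grove, Orwell become insolvent (initial).
  Dover: +40+40 → 80 ≥ 60
Round 2 — Dover becomes insolvent.
  Ivory: +10 → 10 < 90
  Pike: +90 → 90 ≥ 70
Round 3 — Pike becomes insolvent.
  Jasper: +20 → 20 < 50
No further insolvencies.

10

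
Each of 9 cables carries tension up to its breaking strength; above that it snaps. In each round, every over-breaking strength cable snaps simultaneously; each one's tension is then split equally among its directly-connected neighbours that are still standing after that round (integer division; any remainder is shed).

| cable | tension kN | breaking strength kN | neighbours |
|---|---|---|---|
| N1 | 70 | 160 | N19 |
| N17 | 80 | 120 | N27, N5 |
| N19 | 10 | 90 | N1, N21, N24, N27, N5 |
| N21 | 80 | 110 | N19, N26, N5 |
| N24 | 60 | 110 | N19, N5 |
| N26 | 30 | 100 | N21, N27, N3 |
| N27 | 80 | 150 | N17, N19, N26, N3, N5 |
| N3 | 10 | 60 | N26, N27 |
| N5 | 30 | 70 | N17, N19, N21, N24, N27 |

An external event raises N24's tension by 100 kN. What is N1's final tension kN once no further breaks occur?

Round 1 — N24 at 160 > 110. N24 snaps.
  N24 sheds 160 kN to N19, N5: 80 each.
    N19: 10+80 = 90 ≤ 90
    N5: 30+80 = 110 > 70
Round 2 — N5 snaps.
  N5 sheds 110 kN to N17, N19, N21, N27: 27 each (2 lost).
    N17: 80+27 = 107 ≤ 120
    N19: 90+27 = 117 > 90
    N21: 80+27 = 107 ≤ 110
    N27: 80+27 = 107 ≤ 150
Round 3 — N19 snaps.
  N19 sheds 117 kN to N1, N21, N27: 39 each.
    N1: 70+39 = 109 ≤ 160
    N21: 107+39 = 146 > 110
    N27: 107+39 = 146 ≤ 150
Round 4 — N21 snaps.
  N21 sheds 146 kN to N26: 146 each.
    N26: 30+146 = 176 > 100
Round 5 — N26 snaps.
  N26 sheds 176 kN to N27, N3: 88 each.
    N27: 146+88 = 234 > 150
    N3: 10+88 = 98 > 60
Round 6 — N27, N3 snap.
  N27 sheds 234 kN to N17: 234 each.
    N17: 107+234 = 341 > 120
  N3 sheds 98 kN: no online neighbours, lost.
Round 7 — N17 snaps.
  N17 sheds 341 kN: no online neighbours, lost.
No further breaks.

109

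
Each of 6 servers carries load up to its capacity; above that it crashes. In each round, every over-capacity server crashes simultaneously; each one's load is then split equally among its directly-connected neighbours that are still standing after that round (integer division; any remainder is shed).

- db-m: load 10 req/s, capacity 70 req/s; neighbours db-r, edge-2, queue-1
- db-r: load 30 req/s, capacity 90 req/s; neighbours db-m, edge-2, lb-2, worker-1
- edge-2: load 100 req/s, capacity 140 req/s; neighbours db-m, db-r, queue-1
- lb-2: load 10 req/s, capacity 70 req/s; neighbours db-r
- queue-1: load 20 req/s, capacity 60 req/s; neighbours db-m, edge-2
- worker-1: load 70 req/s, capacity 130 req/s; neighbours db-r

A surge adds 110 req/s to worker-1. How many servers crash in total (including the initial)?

6

Round 1 — worker-1 at 180 > 130. worker-1 crashes.
  worker-1 sheds 180 req/s to db-r: 180 each.
    db-r: 30+180 = 210 > 90
Round 2 — db-r crashes.
  db-r sheds 210 req/s to db-m, edge-2, lb-2: 70 each.
    db-m: 10+70 = 80 > 70
    edge-2: 100+70 = 170 > 140
    lb-2: 10+70 = 80 > 70
Round 3 — db-m, edge-2, lb-2 crash.
  db-m sheds 80 req/s to queue-1: 80 each.
    queue-1: 20+80 = 100 > 60
  edge-2 sheds 170 req/s to queue-1: 170 each.
    queue-1: 100+170 = 270 > 60
  lb-2 sheds 80 req/s: no online neighbours, lost.
Round 4 — queue-1 crashes.
  queue-1 sheds 270 req/s: no online neighbours, lost.
No further crashes.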